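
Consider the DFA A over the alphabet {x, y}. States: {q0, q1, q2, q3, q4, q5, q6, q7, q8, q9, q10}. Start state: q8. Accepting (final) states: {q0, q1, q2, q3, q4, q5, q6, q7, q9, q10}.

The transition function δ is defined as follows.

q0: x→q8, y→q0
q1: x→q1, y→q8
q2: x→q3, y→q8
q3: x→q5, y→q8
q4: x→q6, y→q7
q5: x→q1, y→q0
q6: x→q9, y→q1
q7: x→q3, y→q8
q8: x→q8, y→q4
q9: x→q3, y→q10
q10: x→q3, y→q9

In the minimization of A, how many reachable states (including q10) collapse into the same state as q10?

States {q2} cannot be reached from the start state, so discard them.
Start with accepting vs non-accepting: {q0,q1,q3,q4,q5,q6,q7,q9,q10} | {q8}.
On input x, block {q0,q1,q3,q4,q5,q6,q7,q9,q10} splits into {q1,q3,q4,q5,q6,q7,q9,q10} and {q0}.
Refine {q1,q3,q4,q5,q6,q7,q9,q10} on symbol y: members go to different blocks, giving {q4,q6,q9,q10} and {q1,q3,q7} and {q5}.
Refine {q4,q6,q9,q10} on symbol x: members go to different blocks, giving {q4,q6} and {q9,q10}.
Refine {q4,q6} on symbol x: members go to different blocks, giving {q4} and {q6}.
On input x, block {q1,q3,q7} splits into {q1,q7} and {q3}.
On input x, block {q1,q7} splits into {q1} and {q7}.
Stable partition: {q4} | {q8} | {q0} | {q1} | {q5} | {q9,q10} | {q6} | {q3} | {q7} — 9 equivalence classes.
State q10 belongs to the block {q9,q10}, which has 2 states.

2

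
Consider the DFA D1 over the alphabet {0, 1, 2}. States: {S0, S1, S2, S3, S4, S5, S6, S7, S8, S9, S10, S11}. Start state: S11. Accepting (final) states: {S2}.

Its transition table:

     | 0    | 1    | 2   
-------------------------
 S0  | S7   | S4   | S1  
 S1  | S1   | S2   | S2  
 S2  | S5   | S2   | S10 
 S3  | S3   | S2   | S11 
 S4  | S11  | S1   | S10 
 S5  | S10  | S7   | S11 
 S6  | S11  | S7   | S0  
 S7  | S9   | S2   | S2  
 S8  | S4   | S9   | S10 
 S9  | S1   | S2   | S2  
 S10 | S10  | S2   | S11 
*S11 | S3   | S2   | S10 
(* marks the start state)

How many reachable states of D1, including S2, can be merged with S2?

Reachable states from the start: {S1,S2,S3,S5,S7,S9,S10,S11}. Unreachable: {S0,S4,S6,S8} — drop them.
P0 = {S2} | {S1,S3,S5,S7,S9,S10,S11}.
On input 1, block {S1,S3,S5,S7,S9,S10,S11} splits into {S1,S3,S7,S9,S10,S11} and {S5}.
On input 2, block {S1,S3,S7,S9,S10,S11} splits into {S1,S7,S9} and {S3,S10,S11}.
No further refinement is possible. Final partition (4 blocks): {S2} | {S1,S7,S9} | {S5} | {S3,S10,S11}.
State S2 belongs to the block {S2}, which has 1 states.

1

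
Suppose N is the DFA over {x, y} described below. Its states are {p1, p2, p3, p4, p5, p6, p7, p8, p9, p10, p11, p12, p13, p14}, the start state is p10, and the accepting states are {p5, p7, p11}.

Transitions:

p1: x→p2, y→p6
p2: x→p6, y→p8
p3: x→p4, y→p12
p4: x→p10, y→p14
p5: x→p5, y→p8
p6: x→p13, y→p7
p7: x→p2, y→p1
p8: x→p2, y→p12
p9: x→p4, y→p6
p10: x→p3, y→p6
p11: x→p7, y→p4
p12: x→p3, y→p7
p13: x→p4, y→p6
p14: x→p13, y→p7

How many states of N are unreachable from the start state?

No path from p10 leads to p5, p9, p11; the other 11 states are all reachable.

3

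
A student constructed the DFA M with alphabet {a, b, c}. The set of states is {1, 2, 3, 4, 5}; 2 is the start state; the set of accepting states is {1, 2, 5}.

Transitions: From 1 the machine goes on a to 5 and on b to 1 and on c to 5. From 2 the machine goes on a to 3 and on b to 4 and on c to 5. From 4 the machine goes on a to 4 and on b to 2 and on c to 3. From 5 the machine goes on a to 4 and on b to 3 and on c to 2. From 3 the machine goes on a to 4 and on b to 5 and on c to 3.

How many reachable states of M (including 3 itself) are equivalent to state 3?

2

Reachable states from the start: {2,3,4,5}. Unreachable: {1} — drop them.
Initial partition by acceptance: {2,5} | {3,4}.
No further refinement is possible. Final partition (2 blocks): {2,5} | {3,4}.
The equivalence class containing 3 is {3,4}, of size 2.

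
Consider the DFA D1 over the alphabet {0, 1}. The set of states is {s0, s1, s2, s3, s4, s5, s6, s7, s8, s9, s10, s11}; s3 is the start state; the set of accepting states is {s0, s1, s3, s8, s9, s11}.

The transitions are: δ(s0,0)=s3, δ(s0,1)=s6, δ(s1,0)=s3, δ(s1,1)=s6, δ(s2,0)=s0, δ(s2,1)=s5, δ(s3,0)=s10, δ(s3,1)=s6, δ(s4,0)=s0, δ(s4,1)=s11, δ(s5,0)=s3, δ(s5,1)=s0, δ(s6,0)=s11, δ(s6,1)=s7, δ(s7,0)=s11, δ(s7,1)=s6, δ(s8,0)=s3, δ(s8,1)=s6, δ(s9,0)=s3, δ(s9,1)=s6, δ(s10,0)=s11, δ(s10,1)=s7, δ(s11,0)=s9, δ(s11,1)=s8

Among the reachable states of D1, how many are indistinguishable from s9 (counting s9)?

2

Reachable states from the start: {s3,s6,s7,s8,s9,s10,s11}. Unreachable: {s0,s1,s2,s4,s5} — drop them.
Start with accepting vs non-accepting: {s3,s8,s9,s11} | {s6,s7,s10}.
On input 0, block {s3,s8,s9,s11} splits into {s8,s9,s11} and {s3}.
On input 0, block {s8,s9,s11} splits into {s8,s9} and {s11}.
Stable partition: {s8,s9} | {s6,s7,s10} | {s3} | {s11} — 4 equivalence classes.
State s9 belongs to the block {s8,s9}, which has 2 states.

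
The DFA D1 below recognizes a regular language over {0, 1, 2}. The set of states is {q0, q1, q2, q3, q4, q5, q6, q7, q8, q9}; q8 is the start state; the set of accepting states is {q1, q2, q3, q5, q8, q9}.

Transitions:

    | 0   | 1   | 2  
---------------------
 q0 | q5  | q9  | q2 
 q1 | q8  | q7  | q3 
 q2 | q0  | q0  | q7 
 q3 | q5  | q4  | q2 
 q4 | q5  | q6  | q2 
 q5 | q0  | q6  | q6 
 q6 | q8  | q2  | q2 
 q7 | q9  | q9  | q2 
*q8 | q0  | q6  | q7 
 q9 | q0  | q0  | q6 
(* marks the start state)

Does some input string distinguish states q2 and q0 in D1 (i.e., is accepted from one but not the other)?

Yes

States {q1,q3,q4} cannot be reached from the start state, so discard them.
P0 = {q2,q5,q8,q9} | {q0,q6,q7}.
Stable partition: {q2,q5,q8,q9} | {q0,q6,q7} — 2 equivalence classes.
q2 and q0 end up in different blocks, so they are distinguishable. For instance, the string 'ε' is accepted from only q2.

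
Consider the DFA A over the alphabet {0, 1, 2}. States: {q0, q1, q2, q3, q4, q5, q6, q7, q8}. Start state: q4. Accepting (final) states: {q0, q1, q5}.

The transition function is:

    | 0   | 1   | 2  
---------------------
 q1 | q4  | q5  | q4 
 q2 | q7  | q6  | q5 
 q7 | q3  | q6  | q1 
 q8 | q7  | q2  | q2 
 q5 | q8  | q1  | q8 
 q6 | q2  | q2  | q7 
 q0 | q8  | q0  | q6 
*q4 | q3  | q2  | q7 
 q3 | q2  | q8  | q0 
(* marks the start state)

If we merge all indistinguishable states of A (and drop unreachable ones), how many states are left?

Start with accepting vs non-accepting: {q0,q1,q5} | {q2,q3,q4,q6,q7,q8}.
Refine {q2,q3,q4,q6,q7,q8} on symbol 2: members go to different blocks, giving {q2,q3,q7} and {q4,q6,q8}.
No further refinement is possible. Final partition (3 blocks): {q0,q1,q5} | {q2,q3,q7} | {q4,q6,q8}.

3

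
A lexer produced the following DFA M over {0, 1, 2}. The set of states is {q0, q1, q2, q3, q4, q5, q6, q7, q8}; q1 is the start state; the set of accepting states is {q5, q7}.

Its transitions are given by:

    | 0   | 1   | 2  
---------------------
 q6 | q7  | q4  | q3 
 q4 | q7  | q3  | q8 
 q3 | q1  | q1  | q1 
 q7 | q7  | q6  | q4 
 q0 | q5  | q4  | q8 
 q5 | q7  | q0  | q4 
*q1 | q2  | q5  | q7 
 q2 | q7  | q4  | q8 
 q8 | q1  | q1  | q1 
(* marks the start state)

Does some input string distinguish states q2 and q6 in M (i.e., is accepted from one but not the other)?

Every state is reachable, so we keep all 9.
Initial partition by acceptance: {q5,q7} | {q0,q1,q2,q3,q4,q6,q8}.
Split {q0,q1,q2,q3,q4,q6,q8} by δ(·,0) → {q0,q2,q4,q6} and {q1,q3,q8}.
Refine {q0,q2,q4,q6} on symbol 1: members go to different blocks, giving {q0,q2,q6} and {q4}.
Split {q1,q3,q8} by δ(·,0) → {q3,q8} and {q1}.
The partition is now stable with 5 blocks: {q5,q7} | {q0,q2,q6} | {q3,q8} | {q4} | {q1}.
q2 and q6 lie in the same block of the stable partition, so they are equivalent — no string distinguishes them.

No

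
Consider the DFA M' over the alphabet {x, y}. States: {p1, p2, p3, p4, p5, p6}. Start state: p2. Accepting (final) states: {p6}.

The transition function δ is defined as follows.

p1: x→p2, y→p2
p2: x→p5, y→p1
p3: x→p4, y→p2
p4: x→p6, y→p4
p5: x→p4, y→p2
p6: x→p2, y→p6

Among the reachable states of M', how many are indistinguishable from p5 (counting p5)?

First remove the unreachable states {p3}; 5 states remain.
Initial partition by acceptance: {p6} | {p1,p2,p4,p5}.
Split {p1,p2,p4,p5} by δ(·,x) → {p1,p2,p5} and {p4}.
Refine {p1,p2,p5} on symbol x: members go to different blocks, giving {p1,p2} and {p5}.
On input x, block {p1,p2} splits into {p1} and {p2}.
The partition is now stable with 5 blocks: {p6} | {p1} | {p4} | {p5} | {p2}.
State p5 belongs to the block {p5}, which has 1 states.

1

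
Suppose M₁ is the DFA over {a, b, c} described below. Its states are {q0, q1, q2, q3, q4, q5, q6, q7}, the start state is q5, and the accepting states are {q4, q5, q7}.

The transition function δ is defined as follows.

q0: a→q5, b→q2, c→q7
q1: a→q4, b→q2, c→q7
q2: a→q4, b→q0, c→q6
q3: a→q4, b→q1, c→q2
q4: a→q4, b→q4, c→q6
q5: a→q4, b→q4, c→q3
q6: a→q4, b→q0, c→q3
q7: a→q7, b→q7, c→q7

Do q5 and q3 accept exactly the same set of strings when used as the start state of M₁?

No

All states are reachable from the start state.
Start with accepting vs non-accepting: {q4,q5,q7} | {q0,q1,q2,q3,q6}.
On input c, block {q4,q5,q7} splits into {q4,q5} and {q7}.
Split {q0,q1,q2,q3,q6} by δ(·,c) → {q2,q3,q6} and {q0,q1}.
No further refinement is possible. Final partition (4 blocks): {q4,q5} | {q2,q3,q6} | {q7} | {q0,q1}.
q5 and q3 end up in different blocks, so they are distinguishable. For instance, the string 'ε' is accepted from only q5.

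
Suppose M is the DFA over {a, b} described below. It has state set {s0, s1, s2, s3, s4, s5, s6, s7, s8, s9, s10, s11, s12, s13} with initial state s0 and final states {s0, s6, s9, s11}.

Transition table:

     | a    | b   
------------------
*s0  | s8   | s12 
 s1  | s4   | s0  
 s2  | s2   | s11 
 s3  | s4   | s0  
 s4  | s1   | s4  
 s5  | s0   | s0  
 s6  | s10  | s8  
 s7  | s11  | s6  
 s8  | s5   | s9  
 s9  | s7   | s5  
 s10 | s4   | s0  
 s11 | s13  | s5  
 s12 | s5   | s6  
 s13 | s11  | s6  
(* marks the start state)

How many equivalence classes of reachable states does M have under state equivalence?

9

Reachable states from the start: {s0,s1,s4,s5,s6,s7,s8,s9,s10,s11,s12,s13}. Unreachable: {s2,s3} — drop them.
Initial partition by acceptance: {s0,s6,s9,s11} | {s1,s4,s5,s7,s8,s10,s12,s13}.
On input a, block {s1,s4,s5,s7,s8,s10,s12,s13} splits into {s1,s4,s8,s10,s12} and {s5,s7,s13}.
Refine {s0,s6,s9,s11} on symbol a: members go to different blocks, giving {s0,s6} and {s9,s11}.
On input a, block {s1,s4,s8,s10,s12} splits into {s1,s4,s10} and {s8,s12}.
On input a, block {s0,s6} splits into {s0} and {s6}.
Refine {s1,s4,s10} on symbol b: members go to different blocks, giving {s1,s10} and {s4}.
On input a, block {s5,s7,s13} splits into {s7,s13} and {s5}.
Refine {s8,s12} on symbol b: members go to different blocks, giving {s8} and {s12}.
The partition is now stable with 9 blocks: {s0} | {s1,s10} | {s7,s13} | {s9,s11} | {s8} | {s6} | {s4} | {s5} | {s12}.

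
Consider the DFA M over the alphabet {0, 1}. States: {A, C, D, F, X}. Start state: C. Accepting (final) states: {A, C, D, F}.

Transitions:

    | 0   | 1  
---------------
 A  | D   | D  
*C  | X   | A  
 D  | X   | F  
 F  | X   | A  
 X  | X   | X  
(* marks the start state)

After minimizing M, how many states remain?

4

Every state is reachable, so we keep all 5.
P0 = {A,C,D,F} | {X}.
On input 0, block {A,C,D,F} splits into {C,D,F} and {A}.
Refine {C,D,F} on symbol 1: members go to different blocks, giving {C,F} and {D}.
Stable partition: {C,F} | {X} | {A} | {D} — 4 equivalence classes.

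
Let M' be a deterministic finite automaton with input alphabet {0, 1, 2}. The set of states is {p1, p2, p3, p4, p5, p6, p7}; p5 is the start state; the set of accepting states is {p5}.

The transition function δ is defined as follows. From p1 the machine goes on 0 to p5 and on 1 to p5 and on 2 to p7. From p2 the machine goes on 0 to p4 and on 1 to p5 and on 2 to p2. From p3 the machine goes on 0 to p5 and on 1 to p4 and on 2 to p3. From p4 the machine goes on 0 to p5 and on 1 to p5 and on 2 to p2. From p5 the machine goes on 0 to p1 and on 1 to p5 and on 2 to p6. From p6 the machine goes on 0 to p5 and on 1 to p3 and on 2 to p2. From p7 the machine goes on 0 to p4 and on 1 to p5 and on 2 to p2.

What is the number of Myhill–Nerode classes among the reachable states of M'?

5

All states are reachable from the start state.
P0 = {p5} | {p1,p2,p3,p4,p6,p7}.
On input 0, block {p1,p2,p3,p4,p6,p7} splits into {p1,p3,p4,p6} and {p2,p7}.
On input 1, block {p1,p3,p4,p6} splits into {p1,p4} and {p3,p6}.
Split {p3,p6} by δ(·,1) → {p3} and {p6}.
No further refinement is possible. Final partition (5 blocks): {p5} | {p1,p4} | {p2,p7} | {p3} | {p6}.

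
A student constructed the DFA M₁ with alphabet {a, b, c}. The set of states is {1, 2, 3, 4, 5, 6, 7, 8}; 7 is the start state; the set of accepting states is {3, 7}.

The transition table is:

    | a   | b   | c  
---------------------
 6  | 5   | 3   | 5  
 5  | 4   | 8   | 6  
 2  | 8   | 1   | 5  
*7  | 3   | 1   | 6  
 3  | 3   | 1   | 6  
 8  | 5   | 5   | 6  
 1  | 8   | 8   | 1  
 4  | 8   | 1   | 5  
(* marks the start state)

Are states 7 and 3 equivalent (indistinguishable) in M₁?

Yes

Reachable states from the start: {1,3,4,5,6,7,8}. Unreachable: {2} — drop them.
Initial partition by acceptance: {3,7} | {1,4,5,6,8}.
Refine {1,4,5,6,8} on symbol b: members go to different blocks, giving {1,4,5,8} and {6}.
On input c, block {1,4,5,8} splits into {1,4} and {5,8}.
Split {1,4} by δ(·,b) → {1} and {4}.
On input a, block {5,8} splits into {5} and {8}.
The partition is now stable with 6 blocks: {3,7} | {1} | {6} | {5} | {4} | {8}.
7 and 3 lie in the same block of the stable partition, so they are equivalent — no string distinguishes them.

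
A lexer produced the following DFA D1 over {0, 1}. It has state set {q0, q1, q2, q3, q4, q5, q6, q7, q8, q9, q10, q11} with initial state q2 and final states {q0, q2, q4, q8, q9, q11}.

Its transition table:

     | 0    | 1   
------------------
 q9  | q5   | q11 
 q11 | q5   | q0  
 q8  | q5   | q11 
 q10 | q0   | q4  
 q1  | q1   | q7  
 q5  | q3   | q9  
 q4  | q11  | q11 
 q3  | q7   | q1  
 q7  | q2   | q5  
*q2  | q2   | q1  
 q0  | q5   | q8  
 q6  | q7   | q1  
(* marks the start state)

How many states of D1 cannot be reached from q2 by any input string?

3

Starting at q2 and following transitions, the reachable set is {q0, q1, q2, q3, q5, q7, q8, q9, q11}. That leaves q4, q6, q10 unreachable — 3 in total.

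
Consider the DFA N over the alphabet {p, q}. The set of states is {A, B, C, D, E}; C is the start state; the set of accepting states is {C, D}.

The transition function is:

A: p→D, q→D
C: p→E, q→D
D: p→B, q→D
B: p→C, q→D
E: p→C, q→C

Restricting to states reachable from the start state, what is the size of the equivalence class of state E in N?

2

Reachable states from the start: {B,C,D,E}. Unreachable: {A} — drop them.
Start with accepting vs non-accepting: {C,D} | {B,E}.
The partition is now stable with 2 blocks: {C,D} | {B,E}.
The equivalence class containing E is {B,E}, of size 2.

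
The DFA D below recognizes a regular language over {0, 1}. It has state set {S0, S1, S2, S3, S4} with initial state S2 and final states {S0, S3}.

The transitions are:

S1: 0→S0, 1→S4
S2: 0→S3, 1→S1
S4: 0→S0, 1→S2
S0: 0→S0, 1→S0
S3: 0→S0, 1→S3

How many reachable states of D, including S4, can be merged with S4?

All states are reachable from the start state.
Initial partition by acceptance: {S0,S3} | {S1,S2,S4}.
The partition is now stable with 2 blocks: {S0,S3} | {S1,S2,S4}.
State S4 belongs to the block {S1,S2,S4}, which has 3 states.

3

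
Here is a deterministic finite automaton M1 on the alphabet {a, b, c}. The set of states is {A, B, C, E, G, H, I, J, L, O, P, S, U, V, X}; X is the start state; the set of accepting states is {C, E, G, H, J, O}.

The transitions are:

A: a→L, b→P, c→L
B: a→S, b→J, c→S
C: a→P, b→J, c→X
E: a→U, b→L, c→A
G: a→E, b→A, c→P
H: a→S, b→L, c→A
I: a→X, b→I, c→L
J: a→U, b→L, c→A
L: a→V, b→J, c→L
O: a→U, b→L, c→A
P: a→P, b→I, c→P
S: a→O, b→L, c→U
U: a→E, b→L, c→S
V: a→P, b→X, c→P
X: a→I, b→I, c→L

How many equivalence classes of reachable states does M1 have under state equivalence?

First remove the unreachable states {B,C,G,H}; 11 states remain.
P0 = {E,J,O} | {A,I,L,P,S,U,V,X}.
Split {A,I,L,P,S,U,V,X} by δ(·,a) → {A,I,L,P,V,X} and {S,U}.
Refine {A,I,L,P,V,X} on symbol b: members go to different blocks, giving {A,I,P,V,X} and {L}.
Split {A,I,P,V,X} by δ(·,a) → {I,P,V,X} and {A}.
Split {I,P,V,X} by δ(·,c) → {P,V} and {I,X}.
No further refinement is possible. Final partition (6 blocks): {E,J,O} | {P,V} | {S,U} | {L} | {A} | {I,X}.

6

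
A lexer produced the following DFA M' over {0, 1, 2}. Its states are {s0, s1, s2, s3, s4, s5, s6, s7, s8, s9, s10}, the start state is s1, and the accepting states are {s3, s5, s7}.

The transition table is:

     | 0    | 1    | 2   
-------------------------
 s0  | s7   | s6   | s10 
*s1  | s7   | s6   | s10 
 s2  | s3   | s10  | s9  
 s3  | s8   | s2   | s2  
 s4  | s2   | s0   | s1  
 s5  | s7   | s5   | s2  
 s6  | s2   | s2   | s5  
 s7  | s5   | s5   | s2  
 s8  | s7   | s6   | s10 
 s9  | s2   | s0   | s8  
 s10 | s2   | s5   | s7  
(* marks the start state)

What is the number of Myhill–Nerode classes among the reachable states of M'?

7

First remove the unreachable states {s4}; 10 states remain.
P0 = {s3,s5,s7} | {s0,s1,s2,s6,s8,s9,s10}.
On input 0, block {s3,s5,s7} splits into {s5,s7} and {s3}.
On input 0, block {s0,s1,s2,s6,s8,s9,s10} splits into {s0,s1,s8} and {s6,s9,s10} and {s2}.
On input 1, block {s6,s9,s10} splits into {s6} and {s9} and {s10}.
Stable partition: {s5,s7} | {s0,s1,s8} | {s3} | {s6} | {s2} | {s9} | {s10} — 7 equivalence classes.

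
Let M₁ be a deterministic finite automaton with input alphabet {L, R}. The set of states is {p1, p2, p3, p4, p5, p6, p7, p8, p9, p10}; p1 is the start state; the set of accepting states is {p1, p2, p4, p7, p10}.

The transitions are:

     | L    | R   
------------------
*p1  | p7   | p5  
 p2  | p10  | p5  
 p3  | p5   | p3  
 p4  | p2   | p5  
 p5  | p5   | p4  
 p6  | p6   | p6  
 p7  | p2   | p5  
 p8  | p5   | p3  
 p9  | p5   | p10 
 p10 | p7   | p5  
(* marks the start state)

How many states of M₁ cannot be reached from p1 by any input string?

4

Starting at p1 and following transitions, the reachable set is {p1, p2, p4, p5, p7, p10}. That leaves p3, p6, p8, p9 unreachable — 4 in total.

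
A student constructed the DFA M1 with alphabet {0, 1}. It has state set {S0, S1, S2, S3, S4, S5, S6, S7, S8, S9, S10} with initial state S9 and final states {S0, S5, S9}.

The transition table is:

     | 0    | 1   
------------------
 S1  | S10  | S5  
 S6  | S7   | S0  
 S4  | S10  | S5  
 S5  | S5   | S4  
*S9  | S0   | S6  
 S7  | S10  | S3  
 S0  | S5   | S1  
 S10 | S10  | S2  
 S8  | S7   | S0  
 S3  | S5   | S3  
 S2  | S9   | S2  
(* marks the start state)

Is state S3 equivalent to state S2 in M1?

Yes

Reachable states from the start: {S0,S1,S2,S3,S4,S5,S6,S7,S9,S10}. Unreachable: {S8} — drop them.
Start with accepting vs non-accepting: {S0,S5,S9} | {S1,S2,S3,S4,S6,S7,S10}.
On input 0, block {S1,S2,S3,S4,S6,S7,S10} splits into {S1,S4,S6,S7,S10} and {S2,S3}.
Split {S1,S4,S6,S7,S10} by δ(·,1) → {S1,S4,S6} and {S7,S10}.
The partition is now stable with 4 blocks: {S0,S5,S9} | {S1,S4,S6} | {S2,S3} | {S7,S10}.
S3 and S2 lie in the same block of the stable partition, so they are equivalent — no string distinguishes them.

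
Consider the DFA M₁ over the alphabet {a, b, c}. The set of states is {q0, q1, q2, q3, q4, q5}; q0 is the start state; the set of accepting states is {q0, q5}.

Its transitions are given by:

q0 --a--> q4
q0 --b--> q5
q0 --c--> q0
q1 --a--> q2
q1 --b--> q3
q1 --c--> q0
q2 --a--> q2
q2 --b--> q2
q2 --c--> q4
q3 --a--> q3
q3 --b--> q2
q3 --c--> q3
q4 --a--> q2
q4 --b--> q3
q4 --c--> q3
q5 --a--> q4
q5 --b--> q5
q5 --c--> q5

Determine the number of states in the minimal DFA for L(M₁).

States {q1} cannot be reached from the start state, so discard them.
P0 = {q0,q5} | {q2,q3,q4}.
The partition is now stable with 2 blocks: {q0,q5} | {q2,q3,q4}.

2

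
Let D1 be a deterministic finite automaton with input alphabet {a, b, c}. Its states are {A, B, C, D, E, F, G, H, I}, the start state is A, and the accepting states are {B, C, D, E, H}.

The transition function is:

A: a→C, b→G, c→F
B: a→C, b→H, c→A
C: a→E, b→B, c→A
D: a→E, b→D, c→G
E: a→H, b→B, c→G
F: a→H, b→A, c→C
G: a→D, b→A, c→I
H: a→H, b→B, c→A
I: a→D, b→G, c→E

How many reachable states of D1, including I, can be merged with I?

2

Start with accepting vs non-accepting: {B,C,D,E,H} | {A,F,G,I}.
On input c, block {A,F,G,I} splits into {A,G} and {F,I}.
No further refinement is possible. Final partition (3 blocks): {B,C,D,E,H} | {A,G} | {F,I}.
State I belongs to the block {F,I}, which has 2 states.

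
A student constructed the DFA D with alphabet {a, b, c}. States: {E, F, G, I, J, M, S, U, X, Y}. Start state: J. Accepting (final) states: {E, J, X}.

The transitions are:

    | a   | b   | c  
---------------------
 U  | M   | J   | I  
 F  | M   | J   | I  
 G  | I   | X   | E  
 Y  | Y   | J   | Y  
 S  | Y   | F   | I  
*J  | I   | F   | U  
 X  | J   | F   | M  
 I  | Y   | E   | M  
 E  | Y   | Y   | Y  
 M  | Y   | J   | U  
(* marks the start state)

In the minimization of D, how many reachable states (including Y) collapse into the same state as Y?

First remove the unreachable states {G,S,X}; 7 states remain.
Initial partition by acceptance: {E,J} | {F,I,M,U,Y}.
Stable partition: {E,J} | {F,I,M,U,Y} — 2 equivalence classes.
The equivalence class containing Y is {F,I,M,U,Y}, of size 5.

5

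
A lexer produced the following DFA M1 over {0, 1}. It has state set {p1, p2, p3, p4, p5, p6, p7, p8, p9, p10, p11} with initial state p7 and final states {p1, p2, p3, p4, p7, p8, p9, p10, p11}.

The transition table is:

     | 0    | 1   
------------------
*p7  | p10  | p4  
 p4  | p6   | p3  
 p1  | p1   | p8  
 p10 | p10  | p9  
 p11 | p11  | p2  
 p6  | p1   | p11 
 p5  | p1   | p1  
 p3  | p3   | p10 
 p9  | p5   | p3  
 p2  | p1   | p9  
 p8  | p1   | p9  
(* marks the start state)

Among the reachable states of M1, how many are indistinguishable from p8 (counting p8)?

Start with accepting vs non-accepting: {p1,p2,p3,p4,p7,p8,p9,p10,p11} | {p5,p6}.
Split {p1,p2,p3,p4,p7,p8,p9,p10,p11} by δ(·,0) → {p1,p2,p3,p7,p8,p10,p11} and {p4,p9}.
On input 1, block {p1,p2,p3,p7,p8,p10,p11} splits into {p2,p7,p8,p10} and {p1,p3,p11}.
Refine {p2,p7,p8,p10} on symbol 0: members go to different blocks, giving {p2,p8} and {p7,p10}.
Split {p1,p3,p11} by δ(·,1) → {p1,p11} and {p3}.
No further refinement is possible. Final partition (6 blocks): {p2,p8} | {p5,p6} | {p4,p9} | {p1,p11} | {p7,p10} | {p3}.
State p8 belongs to the block {p2,p8}, which has 2 states.

2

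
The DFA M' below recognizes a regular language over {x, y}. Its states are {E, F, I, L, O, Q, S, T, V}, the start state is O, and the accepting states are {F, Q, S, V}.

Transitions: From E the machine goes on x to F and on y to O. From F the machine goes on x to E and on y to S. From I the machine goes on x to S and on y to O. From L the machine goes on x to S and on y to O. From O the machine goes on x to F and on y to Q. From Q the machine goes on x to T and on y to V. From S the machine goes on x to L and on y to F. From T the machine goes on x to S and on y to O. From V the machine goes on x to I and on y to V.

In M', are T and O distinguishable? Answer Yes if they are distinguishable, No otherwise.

All states are reachable from the start state.
P0 = {F,Q,S,V} | {E,I,L,O,T}.
Refine {E,I,L,O,T} on symbol y: members go to different blocks, giving {E,I,L,T} and {O}.
The partition is now stable with 3 blocks: {F,Q,S,V} | {E,I,L,T} | {O}.
T and O end up in different blocks, so they are distinguishable. For instance, the string 'y' is accepted from only O.

Yes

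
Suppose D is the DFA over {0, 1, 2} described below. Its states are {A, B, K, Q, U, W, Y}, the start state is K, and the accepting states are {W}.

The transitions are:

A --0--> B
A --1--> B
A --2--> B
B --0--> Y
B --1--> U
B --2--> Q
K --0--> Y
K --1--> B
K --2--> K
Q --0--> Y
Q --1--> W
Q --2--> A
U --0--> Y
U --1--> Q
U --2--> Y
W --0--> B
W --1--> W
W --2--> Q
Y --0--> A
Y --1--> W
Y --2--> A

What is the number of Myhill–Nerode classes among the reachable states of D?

7

P0 = {W} | {A,B,K,Q,U,Y}.
Refine {A,B,K,Q,U,Y} on symbol 1: members go to different blocks, giving {A,B,K,U} and {Q,Y}.
On input 0, block {A,B,K,U} splits into {B,K,U} and {A}.
Split {B,K,U} by δ(·,1) → {B,K} and {U}.
Split {B,K} by δ(·,1) → {B} and {K}.
Split {Q,Y} by δ(·,0) → {Q} and {Y}.
No further refinement is possible. Final partition (7 blocks): {W} | {B} | {Q} | {A} | {U} | {K} | {Y}.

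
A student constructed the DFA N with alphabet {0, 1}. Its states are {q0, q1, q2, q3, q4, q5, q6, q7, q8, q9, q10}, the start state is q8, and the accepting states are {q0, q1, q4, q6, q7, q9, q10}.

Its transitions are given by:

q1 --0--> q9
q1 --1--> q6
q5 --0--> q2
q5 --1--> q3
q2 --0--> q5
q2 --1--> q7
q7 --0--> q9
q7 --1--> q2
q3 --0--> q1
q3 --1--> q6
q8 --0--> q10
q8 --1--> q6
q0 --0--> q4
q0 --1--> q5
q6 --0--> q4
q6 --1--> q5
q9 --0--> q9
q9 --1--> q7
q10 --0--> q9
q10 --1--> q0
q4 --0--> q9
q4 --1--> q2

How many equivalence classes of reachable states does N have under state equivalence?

7

Initial partition by acceptance: {q0,q1,q4,q6,q7,q9,q10} | {q2,q3,q5,q8}.
On input 1, block {q0,q1,q4,q6,q7,q9,q10} splits into {q0,q4,q6,q7} and {q1,q9,q10}.
On input 0, block {q0,q4,q6,q7} splits into {q0,q6} and {q4,q7}.
Split {q2,q3,q5,q8} by δ(·,0) → {q2,q5} and {q3,q8}.
Refine {q2,q5} on symbol 1: members go to different blocks, giving {q2} and {q5}.
Split {q1,q9,q10} by δ(·,1) → {q1,q10} and {q9}.
No further refinement is possible. Final partition (7 blocks): {q0,q6} | {q2} | {q1,q10} | {q4,q7} | {q3,q8} | {q5} | {q9}.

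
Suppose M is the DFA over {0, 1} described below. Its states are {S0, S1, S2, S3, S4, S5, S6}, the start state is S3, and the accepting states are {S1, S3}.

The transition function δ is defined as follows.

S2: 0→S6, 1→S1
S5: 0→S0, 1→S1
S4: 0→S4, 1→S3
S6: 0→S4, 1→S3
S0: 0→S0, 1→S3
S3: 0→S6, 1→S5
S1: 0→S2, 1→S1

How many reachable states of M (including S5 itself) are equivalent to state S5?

2

Every state is reachable, so we keep all 7.
Start with accepting vs non-accepting: {S1,S3} | {S0,S2,S4,S5,S6}.
Split {S1,S3} by δ(·,1) → {S1} and {S3}.
Split {S0,S2,S4,S5,S6} by δ(·,1) → {S0,S4,S6} and {S2,S5}.
No further refinement is possible. Final partition (4 blocks): {S1} | {S0,S4,S6} | {S3} | {S2,S5}.
The equivalence class containing S5 is {S2,S5}, of size 2.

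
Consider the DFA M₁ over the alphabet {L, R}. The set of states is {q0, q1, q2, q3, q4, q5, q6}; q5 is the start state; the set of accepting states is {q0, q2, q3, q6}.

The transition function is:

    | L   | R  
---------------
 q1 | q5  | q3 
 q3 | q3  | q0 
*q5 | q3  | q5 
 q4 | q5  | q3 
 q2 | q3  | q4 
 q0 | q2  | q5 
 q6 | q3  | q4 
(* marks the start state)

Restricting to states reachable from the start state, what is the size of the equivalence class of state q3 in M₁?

States {q1,q6} cannot be reached from the start state, so discard them.
P0 = {q0,q2,q3} | {q4,q5}.
Refine {q0,q2,q3} on symbol R: members go to different blocks, giving {q0,q2} and {q3}.
Split {q0,q2} by δ(·,L) → {q0} and {q2}.
Split {q4,q5} by δ(·,L) → {q4} and {q5}.
No further refinement is possible. Final partition (5 blocks): {q0} | {q4} | {q3} | {q2} | {q5}.
State q3 belongs to the block {q3}, which has 1 states.

1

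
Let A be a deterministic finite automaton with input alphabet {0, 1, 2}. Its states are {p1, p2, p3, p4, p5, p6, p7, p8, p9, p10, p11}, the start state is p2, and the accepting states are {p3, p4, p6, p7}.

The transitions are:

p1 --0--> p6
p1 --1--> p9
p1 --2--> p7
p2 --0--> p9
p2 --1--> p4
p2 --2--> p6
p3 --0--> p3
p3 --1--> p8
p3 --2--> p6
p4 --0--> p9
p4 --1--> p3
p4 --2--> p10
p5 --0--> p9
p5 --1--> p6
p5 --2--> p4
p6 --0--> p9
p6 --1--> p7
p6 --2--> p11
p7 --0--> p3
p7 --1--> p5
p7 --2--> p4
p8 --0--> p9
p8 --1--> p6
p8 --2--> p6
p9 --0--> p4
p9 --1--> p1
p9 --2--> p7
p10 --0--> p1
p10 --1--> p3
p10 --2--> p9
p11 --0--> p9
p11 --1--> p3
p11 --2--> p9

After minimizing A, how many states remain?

5

Initial partition by acceptance: {p3,p4,p6,p7} | {p1,p2,p5,p8,p9,p10,p11}.
On input 0, block {p3,p4,p6,p7} splits into {p3,p7} and {p4,p6}.
Refine {p1,p2,p5,p8,p9,p10,p11} on symbol 0: members go to different blocks, giving {p2,p5,p8,p10,p11} and {p1,p9}.
Split {p2,p5,p8,p10,p11} by δ(·,1) → {p2,p5,p8} and {p10,p11}.
The partition is now stable with 5 blocks: {p3,p7} | {p2,p5,p8} | {p4,p6} | {p1,p9} | {p10,p11}.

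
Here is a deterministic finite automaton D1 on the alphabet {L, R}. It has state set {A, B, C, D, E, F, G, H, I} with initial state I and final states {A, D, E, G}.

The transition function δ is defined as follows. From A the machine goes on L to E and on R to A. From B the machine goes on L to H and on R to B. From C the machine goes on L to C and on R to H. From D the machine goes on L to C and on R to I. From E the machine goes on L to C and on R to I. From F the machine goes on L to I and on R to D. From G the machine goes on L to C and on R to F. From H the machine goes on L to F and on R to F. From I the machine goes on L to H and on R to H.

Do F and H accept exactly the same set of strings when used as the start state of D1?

Reachable states from the start: {C,D,F,H,I}. Unreachable: {A,B,E,G} — drop them.
Initial partition by acceptance: {D} | {C,F,H,I}.
Split {C,F,H,I} by δ(·,R) → {C,H,I} and {F}.
Split {C,H,I} by δ(·,L) → {C,I} and {H}.
On input L, block {C,I} splits into {C} and {I}.
The partition is now stable with 5 blocks: {D} | {C} | {F} | {H} | {I}.
F and H end up in different blocks, so they are distinguishable. For instance, the string 'R' is accepted from only F.

No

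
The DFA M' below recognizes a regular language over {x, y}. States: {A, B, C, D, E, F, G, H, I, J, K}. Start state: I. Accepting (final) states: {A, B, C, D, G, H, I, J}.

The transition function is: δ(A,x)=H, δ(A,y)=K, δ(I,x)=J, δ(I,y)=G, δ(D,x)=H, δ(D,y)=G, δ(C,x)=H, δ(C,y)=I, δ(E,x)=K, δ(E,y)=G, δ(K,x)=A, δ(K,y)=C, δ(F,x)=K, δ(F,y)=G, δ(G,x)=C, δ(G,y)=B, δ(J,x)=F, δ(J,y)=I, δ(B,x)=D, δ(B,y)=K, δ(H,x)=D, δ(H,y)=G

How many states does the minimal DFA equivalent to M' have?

First remove the unreachable states {E}; 10 states remain.
P0 = {A,B,C,D,G,H,I,J} | {F,K}.
Refine {A,B,C,D,G,H,I,J} on symbol x: members go to different blocks, giving {A,B,C,D,G,H,I} and {J}.
On input x, block {A,B,C,D,G,H,I} splits into {A,B,C,D,G,H} and {I}.
Refine {A,B,C,D,G,H} on symbol y: members go to different blocks, giving {D,G,H} and {A,B} and {C}.
Refine {D,G,H} on symbol x: members go to different blocks, giving {D,H} and {G}.
Refine {F,K} on symbol x: members go to different blocks, giving {F} and {K}.
No further refinement is possible. Final partition (8 blocks): {D,H} | {F} | {J} | {I} | {A,B} | {C} | {G} | {K}.

8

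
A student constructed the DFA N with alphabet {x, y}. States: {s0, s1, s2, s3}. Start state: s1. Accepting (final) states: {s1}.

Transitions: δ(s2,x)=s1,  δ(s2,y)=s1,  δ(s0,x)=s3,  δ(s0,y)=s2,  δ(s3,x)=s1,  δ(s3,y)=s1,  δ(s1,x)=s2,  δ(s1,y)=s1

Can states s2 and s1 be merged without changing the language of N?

No

States {s0,s3} cannot be reached from the start state, so discard them.
P0 = {s1} | {s2}.
The partition is now stable with 2 blocks: {s1} | {s2}.
s2 and s1 end up in different blocks, so they are distinguishable. For instance, the string 'ε' is accepted from only s1.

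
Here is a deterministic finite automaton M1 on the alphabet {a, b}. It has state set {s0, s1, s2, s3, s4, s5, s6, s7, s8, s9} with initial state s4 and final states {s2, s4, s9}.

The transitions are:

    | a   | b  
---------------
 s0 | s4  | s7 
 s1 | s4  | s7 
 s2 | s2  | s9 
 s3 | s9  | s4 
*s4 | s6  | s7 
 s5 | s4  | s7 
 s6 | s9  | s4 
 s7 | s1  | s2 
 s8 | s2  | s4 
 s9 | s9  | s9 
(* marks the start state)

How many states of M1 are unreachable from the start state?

4

No path from s4 leads to s0, s3, s5, s8; the other 6 states are all reachable.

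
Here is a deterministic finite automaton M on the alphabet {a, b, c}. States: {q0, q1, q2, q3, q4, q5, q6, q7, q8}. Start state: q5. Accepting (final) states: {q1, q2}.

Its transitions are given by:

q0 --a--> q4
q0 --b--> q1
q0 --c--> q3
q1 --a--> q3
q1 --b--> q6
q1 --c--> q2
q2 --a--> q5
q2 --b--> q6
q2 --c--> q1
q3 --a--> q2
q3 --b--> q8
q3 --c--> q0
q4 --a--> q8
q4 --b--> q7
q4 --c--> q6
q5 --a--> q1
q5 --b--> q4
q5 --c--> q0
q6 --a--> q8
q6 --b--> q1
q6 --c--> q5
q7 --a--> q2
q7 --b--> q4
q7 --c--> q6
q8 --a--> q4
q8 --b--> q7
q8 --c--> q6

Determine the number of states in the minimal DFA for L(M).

4

All states are reachable from the start state.
Initial partition by acceptance: {q1,q2} | {q0,q3,q4,q5,q6,q7,q8}.
Split {q0,q3,q4,q5,q6,q7,q8} by δ(·,a) → {q0,q4,q6,q8} and {q3,q5,q7}.
Split {q0,q4,q6,q8} by δ(·,b) → {q0,q6} and {q4,q8}.
No further refinement is possible. Final partition (4 blocks): {q1,q2} | {q0,q6} | {q3,q5,q7} | {q4,q8}.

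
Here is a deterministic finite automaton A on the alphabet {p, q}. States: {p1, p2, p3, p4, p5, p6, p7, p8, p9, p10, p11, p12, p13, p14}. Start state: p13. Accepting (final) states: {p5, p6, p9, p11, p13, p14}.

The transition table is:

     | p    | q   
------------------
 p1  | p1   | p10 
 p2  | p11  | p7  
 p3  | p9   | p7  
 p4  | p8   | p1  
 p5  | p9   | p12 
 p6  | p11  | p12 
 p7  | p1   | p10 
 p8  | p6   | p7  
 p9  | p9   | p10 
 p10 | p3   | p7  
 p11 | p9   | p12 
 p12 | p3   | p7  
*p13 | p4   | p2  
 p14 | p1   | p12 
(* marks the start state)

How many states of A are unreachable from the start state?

No path from p13 leads to p5, p14; the other 12 states are all reachable.

2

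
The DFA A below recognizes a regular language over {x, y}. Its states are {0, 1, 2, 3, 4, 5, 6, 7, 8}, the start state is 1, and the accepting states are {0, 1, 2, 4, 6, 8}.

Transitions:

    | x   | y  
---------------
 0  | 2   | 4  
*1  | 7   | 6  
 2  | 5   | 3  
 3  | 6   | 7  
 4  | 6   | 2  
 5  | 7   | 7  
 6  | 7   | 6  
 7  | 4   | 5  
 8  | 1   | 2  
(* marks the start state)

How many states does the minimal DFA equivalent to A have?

6

First remove the unreachable states {0,8}; 7 states remain.
P0 = {1,2,4,6} | {3,5,7}.
Refine {1,2,4,6} on symbol x: members go to different blocks, giving {1,2,6} and {4}.
Refine {1,2,6} on symbol y: members go to different blocks, giving {1,6} and {2}.
On input x, block {3,5,7} splits into {3} and {5} and {7}.
Stable partition: {1,6} | {3} | {4} | {2} | {5} | {7} — 6 equivalence classes.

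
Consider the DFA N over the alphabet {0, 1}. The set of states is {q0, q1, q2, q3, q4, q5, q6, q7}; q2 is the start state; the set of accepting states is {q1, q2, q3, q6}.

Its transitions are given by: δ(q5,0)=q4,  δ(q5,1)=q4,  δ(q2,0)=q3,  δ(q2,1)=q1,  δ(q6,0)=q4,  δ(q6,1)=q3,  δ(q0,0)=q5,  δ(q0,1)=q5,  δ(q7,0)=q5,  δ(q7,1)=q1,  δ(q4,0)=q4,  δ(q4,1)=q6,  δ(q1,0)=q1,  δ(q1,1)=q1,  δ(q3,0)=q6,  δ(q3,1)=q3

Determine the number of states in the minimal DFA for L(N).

Reachable states from the start: {q1,q2,q3,q4,q6}. Unreachable: {q0,q5,q7} — drop them.
Initial partition by acceptance: {q1,q2,q3,q6} | {q4}.
Split {q1,q2,q3,q6} by δ(·,0) → {q1,q2,q3} and {q6}.
On input 0, block {q1,q2,q3} splits into {q1,q2} and {q3}.
Split {q1,q2} by δ(·,0) → {q1} and {q2}.
No further refinement is possible. Final partition (5 blocks): {q1} | {q4} | {q6} | {q3} | {q2}.

5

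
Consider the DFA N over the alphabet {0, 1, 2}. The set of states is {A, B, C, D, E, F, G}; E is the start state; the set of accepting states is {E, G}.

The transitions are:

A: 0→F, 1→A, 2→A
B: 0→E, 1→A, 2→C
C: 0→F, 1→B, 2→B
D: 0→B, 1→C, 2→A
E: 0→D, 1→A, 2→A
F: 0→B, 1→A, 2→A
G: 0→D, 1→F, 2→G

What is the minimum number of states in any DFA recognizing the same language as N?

First remove the unreachable states {G}; 6 states remain.
P0 = {E} | {A,B,C,D,F}.
Split {A,B,C,D,F} by δ(·,0) → {A,C,D,F} and {B}.
On input 0, block {A,C,D,F} splits into {A,C} and {D,F}.
On input 1, block {A,C} splits into {A} and {C}.
Refine {D,F} on symbol 1: members go to different blocks, giving {D} and {F}.
The partition is now stable with 6 blocks: {E} | {A} | {B} | {D} | {C} | {F}.

6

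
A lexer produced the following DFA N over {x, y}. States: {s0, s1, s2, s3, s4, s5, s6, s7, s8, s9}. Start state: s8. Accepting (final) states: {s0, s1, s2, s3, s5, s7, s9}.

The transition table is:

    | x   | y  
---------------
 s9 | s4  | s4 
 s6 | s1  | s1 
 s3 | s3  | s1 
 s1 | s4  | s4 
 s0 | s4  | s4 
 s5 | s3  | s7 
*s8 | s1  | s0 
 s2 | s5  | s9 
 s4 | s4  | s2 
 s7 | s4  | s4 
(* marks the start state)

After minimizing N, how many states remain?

4

First remove the unreachable states {s6}; 9 states remain.
P0 = {s0,s1,s2,s3,s5,s7,s9} | {s4,s8}.
Split {s0,s1,s2,s3,s5,s7,s9} by δ(·,x) → {s0,s1,s7,s9} and {s2,s3,s5}.
Split {s4,s8} by δ(·,x) → {s4} and {s8}.
No further refinement is possible. Final partition (4 blocks): {s0,s1,s7,s9} | {s4} | {s2,s3,s5} | {s8}.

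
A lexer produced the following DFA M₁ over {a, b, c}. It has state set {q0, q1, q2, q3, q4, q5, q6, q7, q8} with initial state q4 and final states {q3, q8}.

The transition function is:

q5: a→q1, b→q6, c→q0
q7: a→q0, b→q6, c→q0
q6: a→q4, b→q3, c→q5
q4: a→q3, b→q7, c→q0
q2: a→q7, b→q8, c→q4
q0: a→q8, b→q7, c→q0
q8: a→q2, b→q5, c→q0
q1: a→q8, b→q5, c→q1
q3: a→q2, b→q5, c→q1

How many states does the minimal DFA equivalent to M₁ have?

P0 = {q3,q8} | {q0,q1,q2,q4,q5,q6,q7}.
Split {q0,q1,q2,q4,q5,q6,q7} by δ(·,a) → {q2,q5,q6,q7} and {q0,q1,q4}.
Split {q2,q5,q6,q7} by δ(·,a) → {q5,q6,q7} and {q2}.
Refine {q5,q6,q7} on symbol b: members go to different blocks, giving {q5,q7} and {q6}.
Stable partition: {q3,q8} | {q5,q7} | {q0,q1,q4} | {q2} | {q6} — 5 equivalence classes.

5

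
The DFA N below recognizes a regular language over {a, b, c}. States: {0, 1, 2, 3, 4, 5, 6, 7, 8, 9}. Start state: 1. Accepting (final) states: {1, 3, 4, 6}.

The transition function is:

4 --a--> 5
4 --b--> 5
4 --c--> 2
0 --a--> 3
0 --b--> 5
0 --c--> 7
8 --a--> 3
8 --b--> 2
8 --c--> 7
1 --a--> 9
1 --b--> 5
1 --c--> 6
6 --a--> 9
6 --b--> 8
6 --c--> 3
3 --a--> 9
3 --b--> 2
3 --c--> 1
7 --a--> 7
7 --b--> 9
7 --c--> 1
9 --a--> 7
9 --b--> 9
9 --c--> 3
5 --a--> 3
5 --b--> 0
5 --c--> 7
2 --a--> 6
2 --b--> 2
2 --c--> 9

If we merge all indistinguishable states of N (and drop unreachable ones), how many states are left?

Reachable states from the start: {0,1,2,3,5,6,7,8,9}. Unreachable: {4} — drop them.
P0 = {1,3,6} | {0,2,5,7,8,9}.
Refine {0,2,5,7,8,9} on symbol a: members go to different blocks, giving {0,2,5,8} and {7,9}.
The partition is now stable with 3 blocks: {1,3,6} | {0,2,5,8} | {7,9}.

3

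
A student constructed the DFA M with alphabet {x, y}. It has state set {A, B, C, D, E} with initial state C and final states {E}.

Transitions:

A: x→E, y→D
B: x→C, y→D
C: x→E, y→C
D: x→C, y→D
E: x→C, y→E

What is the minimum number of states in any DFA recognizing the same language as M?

First remove the unreachable states {A,B,D}; 2 states remain.
Initial partition by acceptance: {E} | {C}.
No further refinement is possible. Final partition (2 blocks): {E} | {C}.

2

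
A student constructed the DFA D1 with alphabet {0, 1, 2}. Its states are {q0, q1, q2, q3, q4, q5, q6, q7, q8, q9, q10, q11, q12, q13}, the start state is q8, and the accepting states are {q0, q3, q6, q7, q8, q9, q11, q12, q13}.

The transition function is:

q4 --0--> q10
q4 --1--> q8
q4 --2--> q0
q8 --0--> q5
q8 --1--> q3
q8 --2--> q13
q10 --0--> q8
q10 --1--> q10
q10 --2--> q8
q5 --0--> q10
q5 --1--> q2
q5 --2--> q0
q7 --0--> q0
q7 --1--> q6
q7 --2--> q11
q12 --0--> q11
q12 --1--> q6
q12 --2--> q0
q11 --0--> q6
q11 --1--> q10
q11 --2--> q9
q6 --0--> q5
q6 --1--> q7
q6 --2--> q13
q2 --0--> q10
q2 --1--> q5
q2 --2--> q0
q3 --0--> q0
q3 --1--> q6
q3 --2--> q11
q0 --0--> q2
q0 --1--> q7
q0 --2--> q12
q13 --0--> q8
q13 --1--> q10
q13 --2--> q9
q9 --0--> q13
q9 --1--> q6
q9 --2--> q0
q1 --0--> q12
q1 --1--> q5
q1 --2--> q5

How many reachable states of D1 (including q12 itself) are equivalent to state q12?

Reachable states from the start: {q0,q2,q3,q5,q6,q7,q8,q9,q10,q11,q12,q13}. Unreachable: {q1,q4} — drop them.
Start with accepting vs non-accepting: {q0,q3,q6,q7,q8,q9,q11,q12,q13} | {q2,q5,q10}.
Refine {q0,q3,q6,q7,q8,q9,q11,q12,q13} on symbol 0: members go to different blocks, giving {q3,q7,q9,q11,q12,q13} and {q0,q6,q8}.
Split {q3,q7,q9,q11,q12,q13} by δ(·,0) → {q3,q7,q11,q13} and {q9,q12}.
Split {q3,q7,q11,q13} by δ(·,1) → {q3,q7} and {q11,q13}.
On input 0, block {q2,q5,q10} splits into {q2,q5} and {q10}.
On input 2, block {q0,q6,q8} splits into {q6,q8} and {q0}.
Stable partition: {q3,q7} | {q2,q5} | {q6,q8} | {q9,q12} | {q11,q13} | {q10} | {q0} — 7 equivalence classes.
The equivalence class containing q12 is {q9,q12}, of size 2.

2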